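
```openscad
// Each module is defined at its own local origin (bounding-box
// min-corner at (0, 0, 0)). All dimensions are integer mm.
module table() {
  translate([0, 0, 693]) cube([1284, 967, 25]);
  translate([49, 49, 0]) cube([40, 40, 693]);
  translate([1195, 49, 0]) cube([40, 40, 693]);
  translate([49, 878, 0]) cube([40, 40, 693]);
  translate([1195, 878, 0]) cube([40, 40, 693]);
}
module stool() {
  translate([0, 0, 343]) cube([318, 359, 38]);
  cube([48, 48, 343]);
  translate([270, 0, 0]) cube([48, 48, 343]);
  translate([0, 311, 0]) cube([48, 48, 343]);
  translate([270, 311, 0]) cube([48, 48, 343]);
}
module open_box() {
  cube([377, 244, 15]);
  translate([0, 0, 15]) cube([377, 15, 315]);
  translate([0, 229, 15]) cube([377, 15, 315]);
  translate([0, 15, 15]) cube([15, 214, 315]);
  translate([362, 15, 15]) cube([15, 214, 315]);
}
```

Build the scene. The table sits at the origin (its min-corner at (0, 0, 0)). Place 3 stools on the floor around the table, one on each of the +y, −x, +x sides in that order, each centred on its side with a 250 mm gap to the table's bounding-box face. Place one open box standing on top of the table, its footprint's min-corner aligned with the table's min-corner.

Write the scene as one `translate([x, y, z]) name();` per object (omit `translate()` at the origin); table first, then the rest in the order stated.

table();
translate([483, 1217, 0]) stool();
translate([-568, 304, 0]) stool();
translate([1534, 304, 0]) stool();
translate([0, 0, 718]) open_box();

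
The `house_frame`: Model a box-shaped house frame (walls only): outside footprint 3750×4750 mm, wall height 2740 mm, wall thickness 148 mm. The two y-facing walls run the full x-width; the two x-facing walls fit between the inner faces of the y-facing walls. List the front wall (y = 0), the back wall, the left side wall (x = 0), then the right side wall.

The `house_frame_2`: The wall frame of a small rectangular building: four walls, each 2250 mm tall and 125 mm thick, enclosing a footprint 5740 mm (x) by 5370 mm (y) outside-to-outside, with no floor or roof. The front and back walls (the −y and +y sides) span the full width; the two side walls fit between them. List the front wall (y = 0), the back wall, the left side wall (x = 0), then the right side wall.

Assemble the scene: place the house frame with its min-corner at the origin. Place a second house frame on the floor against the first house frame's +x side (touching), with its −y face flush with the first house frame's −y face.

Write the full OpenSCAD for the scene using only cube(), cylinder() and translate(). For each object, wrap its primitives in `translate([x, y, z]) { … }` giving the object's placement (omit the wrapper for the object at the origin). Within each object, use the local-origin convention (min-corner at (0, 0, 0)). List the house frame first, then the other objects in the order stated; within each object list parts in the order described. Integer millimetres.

cube([3750, 148, 2740]);
translate([0, 4602, 0]) cube([3750, 148, 2740]);
translate([0, 148, 0]) cube([148, 4454, 2740]);
translate([3602, 148, 0]) cube([148, 4454, 2740]);
translate([3750, 0, 0]) {
  cube([5740, 125, 2250]);
  translate([0, 5245, 0]) cube([5740, 125, 2250]);
  translate([0, 125, 0]) cube([125, 5120, 2250]);
  translate([5615, 125, 0]) cube([125, 5120, 2250]);
}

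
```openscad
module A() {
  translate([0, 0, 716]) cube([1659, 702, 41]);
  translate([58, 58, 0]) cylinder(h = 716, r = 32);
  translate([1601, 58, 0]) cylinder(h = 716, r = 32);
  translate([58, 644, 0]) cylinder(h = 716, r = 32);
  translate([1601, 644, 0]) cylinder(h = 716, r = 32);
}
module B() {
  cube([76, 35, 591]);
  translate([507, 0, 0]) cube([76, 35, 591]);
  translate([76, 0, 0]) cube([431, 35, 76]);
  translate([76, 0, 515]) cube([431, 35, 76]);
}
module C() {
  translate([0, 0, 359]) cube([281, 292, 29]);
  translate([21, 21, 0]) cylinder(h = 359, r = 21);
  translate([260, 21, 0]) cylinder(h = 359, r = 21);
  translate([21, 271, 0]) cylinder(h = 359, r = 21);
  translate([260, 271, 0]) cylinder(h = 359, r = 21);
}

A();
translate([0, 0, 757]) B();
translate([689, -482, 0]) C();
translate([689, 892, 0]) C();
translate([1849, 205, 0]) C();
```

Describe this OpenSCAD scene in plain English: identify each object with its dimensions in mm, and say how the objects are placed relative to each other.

A is a table with a 1659×702 mm rectangular top, 41 mm thick, top surface at z = 757 mm, supported by four round legs of 64 mm diameter, each leg's bounding box inset 26 mm from the nearest pair of top edges, running from the floor.

B is a picture frame with a 431×439 mm rectangular opening (x by z) and a uniform 76 mm border on every side. Frame depth is 35 mm along y. It is built from two vertical stiles running the full outside height and two horizontal rails spanning the gap between the stiles.

C is a simple wooden stool: a rectangular seat 281 mm (x) by 292 mm (y), 29 mm thick, top face at z = 388 mm, on four round legs, each 42 mm in diameter. The legs rest on z = 0, each leg's axis is inset half a diameter from the nearest pair of seat edges (so the leg's bounding box is flush with the corner).

The picture frame is on top of the table. Three stools sit around the table at the −y, +y, +x sides.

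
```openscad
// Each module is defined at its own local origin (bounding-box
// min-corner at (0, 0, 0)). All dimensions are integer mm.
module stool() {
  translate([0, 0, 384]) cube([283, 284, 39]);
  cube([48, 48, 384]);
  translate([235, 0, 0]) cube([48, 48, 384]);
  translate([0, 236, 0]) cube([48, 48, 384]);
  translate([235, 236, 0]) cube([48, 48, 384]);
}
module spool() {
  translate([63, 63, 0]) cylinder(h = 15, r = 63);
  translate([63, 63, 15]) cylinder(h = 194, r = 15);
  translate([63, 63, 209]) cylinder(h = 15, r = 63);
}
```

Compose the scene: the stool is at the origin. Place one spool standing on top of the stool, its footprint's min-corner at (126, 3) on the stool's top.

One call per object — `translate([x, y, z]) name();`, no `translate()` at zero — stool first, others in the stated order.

stool();
translate([126, 3, 423]) spool();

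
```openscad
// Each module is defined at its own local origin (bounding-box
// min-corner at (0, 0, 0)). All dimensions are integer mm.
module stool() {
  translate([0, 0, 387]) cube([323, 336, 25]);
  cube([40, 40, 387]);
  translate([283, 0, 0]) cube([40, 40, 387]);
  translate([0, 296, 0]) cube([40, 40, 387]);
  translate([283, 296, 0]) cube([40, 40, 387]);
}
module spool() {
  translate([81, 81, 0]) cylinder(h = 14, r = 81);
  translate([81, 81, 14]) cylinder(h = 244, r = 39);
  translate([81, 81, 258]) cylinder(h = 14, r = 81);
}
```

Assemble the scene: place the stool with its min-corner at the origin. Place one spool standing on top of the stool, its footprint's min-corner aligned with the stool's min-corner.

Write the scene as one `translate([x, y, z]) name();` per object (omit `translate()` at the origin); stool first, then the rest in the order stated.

stool();
translate([0, 0, 412]) spool();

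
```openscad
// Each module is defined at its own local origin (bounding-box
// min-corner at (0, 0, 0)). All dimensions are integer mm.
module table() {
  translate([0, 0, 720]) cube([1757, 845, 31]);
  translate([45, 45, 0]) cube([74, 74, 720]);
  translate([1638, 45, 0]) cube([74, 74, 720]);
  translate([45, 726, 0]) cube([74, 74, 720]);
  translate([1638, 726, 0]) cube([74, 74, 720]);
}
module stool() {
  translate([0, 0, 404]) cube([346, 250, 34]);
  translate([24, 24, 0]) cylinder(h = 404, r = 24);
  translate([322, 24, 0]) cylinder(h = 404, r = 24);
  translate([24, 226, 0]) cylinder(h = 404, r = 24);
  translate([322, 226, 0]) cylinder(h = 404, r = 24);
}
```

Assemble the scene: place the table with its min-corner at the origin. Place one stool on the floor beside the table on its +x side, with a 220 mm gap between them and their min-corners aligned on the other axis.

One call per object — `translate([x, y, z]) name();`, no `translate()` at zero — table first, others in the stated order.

table();
translate([1977, 0, 0]) stool();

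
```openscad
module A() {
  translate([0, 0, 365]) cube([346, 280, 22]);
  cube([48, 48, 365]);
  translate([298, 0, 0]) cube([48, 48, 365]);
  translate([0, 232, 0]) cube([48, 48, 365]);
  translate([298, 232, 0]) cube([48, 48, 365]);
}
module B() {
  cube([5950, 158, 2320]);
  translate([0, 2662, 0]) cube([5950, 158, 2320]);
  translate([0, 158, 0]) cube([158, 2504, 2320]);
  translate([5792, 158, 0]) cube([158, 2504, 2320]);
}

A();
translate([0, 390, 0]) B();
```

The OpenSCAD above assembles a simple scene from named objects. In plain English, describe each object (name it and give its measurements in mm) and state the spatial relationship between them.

A is a four-legged stool. The seat is 346×280 mm, 22 mm thick, top at z = 387 mm. It stands on four square legs, each 48×48 mm in cross-section, from z = 0 to the seat underside, each flush with a corner of the seat.

B is a box-shaped house frame (walls only): outside footprint 5950×2820 mm, wall height 2320 mm, wall thickness 158 mm. The two y-facing walls run the full x-width; the two x-facing walls fit between the inner faces of the y-facing walls.

The house frame is on the floor beside the stool on its +y side.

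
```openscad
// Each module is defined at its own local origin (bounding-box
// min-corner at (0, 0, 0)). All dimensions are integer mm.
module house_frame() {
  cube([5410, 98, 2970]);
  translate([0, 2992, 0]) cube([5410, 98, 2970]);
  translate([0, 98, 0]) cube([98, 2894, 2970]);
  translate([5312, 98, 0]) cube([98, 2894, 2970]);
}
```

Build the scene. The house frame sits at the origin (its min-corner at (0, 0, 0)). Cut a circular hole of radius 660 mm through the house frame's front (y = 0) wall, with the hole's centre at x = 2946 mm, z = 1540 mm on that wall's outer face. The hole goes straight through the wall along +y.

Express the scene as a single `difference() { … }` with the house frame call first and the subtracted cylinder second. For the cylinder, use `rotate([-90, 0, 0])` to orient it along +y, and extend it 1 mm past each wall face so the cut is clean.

difference() {
  house_frame();
  translate([2946, -1, 1540]) rotate([-90, 0, 0]) cylinder(h = 100, r = 660);
}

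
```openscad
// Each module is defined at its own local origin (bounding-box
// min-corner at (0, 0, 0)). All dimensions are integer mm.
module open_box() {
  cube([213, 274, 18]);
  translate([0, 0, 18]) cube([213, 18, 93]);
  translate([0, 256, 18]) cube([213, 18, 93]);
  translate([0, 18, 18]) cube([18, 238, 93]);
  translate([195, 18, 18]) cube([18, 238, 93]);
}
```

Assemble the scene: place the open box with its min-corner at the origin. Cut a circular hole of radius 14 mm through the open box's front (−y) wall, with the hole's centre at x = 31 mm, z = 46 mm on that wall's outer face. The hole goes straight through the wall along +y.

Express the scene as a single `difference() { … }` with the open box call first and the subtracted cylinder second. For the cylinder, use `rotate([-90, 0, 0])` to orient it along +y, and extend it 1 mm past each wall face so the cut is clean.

difference() {
  open_box();
  translate([31, -1, 46]) rotate([-90, 0, 0]) cylinder(h = 20, r = 14);
}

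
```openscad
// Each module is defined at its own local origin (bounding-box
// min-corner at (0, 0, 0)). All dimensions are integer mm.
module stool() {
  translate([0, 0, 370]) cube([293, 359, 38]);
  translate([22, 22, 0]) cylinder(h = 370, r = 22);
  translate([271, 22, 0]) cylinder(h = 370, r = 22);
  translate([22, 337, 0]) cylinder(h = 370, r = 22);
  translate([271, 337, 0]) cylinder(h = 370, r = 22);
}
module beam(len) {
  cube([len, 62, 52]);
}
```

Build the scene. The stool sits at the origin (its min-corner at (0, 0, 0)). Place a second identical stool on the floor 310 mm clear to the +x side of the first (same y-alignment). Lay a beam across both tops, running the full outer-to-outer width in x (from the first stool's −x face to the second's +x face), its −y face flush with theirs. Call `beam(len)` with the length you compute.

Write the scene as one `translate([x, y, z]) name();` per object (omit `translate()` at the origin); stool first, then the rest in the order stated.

stool();
translate([603, 0, 0]) stool();
translate([0, 0, 408]) beam(896);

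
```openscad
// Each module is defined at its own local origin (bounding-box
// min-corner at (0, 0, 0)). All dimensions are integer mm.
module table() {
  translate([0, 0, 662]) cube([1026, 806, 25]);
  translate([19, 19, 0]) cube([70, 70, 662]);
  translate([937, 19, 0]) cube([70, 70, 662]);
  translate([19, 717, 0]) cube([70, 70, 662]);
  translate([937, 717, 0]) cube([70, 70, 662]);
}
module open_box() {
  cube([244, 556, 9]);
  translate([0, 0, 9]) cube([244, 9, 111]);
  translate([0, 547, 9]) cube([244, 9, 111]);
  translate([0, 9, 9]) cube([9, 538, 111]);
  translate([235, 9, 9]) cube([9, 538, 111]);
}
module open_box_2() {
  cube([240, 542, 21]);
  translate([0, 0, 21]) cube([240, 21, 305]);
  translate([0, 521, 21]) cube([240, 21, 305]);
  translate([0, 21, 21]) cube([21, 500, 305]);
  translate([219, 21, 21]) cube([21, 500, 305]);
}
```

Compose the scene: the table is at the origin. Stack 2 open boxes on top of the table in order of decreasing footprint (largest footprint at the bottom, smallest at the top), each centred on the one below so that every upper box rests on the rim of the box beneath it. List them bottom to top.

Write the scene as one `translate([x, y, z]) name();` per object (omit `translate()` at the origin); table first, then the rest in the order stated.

table();
translate([391, 125, 687]) open_box();
translate([393, 132, 807]) open_box_2();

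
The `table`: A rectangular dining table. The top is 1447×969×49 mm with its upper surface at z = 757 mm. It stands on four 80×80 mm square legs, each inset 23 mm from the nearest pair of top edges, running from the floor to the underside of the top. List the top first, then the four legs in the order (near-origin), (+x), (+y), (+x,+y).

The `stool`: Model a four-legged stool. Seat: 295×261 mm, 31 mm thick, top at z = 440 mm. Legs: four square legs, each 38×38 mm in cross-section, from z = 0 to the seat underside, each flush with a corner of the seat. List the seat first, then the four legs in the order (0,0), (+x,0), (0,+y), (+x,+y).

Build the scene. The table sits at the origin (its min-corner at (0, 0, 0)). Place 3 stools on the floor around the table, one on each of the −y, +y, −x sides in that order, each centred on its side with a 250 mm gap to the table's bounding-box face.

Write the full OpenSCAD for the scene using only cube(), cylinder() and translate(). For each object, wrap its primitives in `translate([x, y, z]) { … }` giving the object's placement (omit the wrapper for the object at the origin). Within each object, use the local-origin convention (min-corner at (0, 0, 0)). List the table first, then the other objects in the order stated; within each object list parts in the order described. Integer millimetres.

translate([0, 0, 708]) cube([1447, 969, 49]);
translate([23, 23, 0]) cube([80, 80, 708]);
translate([1344, 23, 0]) cube([80, 80, 708]);
translate([23, 866, 0]) cube([80, 80, 708]);
translate([1344, 866, 0]) cube([80, 80, 708]);
translate([576, -511, 0]) {
  translate([0, 0, 409]) cube([295, 261, 31]);
  cube([38, 38, 409]);
  translate([257, 0, 0]) cube([38, 38, 409]);
  translate([0, 223, 0]) cube([38, 38, 409]);
  translate([257, 223, 0]) cube([38, 38, 409]);
}
translate([576, 1219, 0]) {
  translate([0, 0, 409]) cube([295, 261, 31]);
  cube([38, 38, 409]);
  translate([257, 0, 0]) cube([38, 38, 409]);
  translate([0, 223, 0]) cube([38, 38, 409]);
  translate([257, 223, 0]) cube([38, 38, 409]);
}
translate([-545, 354, 0]) {
  translate([0, 0, 409]) cube([295, 261, 31]);
  cube([38, 38, 409]);
  translate([257, 0, 0]) cube([38, 38, 409]);
  translate([0, 223, 0]) cube([38, 38, 409]);
  translate([257, 223, 0]) cube([38, 38, 409]);
}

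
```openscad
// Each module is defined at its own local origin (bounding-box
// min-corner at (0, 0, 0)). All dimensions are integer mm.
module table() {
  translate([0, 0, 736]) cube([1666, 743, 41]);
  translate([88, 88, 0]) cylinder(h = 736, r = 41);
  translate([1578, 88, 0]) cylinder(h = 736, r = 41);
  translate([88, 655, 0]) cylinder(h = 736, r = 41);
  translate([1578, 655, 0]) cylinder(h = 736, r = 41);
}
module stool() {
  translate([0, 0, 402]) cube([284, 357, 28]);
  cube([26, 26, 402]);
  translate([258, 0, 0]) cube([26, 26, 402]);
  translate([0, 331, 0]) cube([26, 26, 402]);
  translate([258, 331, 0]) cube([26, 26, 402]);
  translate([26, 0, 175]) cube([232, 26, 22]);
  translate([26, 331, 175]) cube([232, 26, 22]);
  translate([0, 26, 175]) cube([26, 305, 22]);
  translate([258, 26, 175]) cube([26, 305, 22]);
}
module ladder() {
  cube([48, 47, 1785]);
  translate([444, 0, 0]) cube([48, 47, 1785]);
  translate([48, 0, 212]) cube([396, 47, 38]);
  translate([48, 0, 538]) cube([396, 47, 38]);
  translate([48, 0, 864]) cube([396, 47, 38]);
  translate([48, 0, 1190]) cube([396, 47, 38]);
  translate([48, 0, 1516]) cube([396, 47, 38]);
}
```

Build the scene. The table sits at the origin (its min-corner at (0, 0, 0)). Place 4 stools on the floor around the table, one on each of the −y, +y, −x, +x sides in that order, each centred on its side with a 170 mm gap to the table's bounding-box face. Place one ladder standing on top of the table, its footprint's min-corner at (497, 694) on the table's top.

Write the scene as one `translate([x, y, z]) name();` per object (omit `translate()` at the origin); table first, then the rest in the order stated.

table();
translate([691, -527, 0]) stool();
translate([691, 913, 0]) stool();
translate([-454, 193, 0]) stool();
translate([1836, 193, 0]) stool();
translate([497, 694, 777]) ladder();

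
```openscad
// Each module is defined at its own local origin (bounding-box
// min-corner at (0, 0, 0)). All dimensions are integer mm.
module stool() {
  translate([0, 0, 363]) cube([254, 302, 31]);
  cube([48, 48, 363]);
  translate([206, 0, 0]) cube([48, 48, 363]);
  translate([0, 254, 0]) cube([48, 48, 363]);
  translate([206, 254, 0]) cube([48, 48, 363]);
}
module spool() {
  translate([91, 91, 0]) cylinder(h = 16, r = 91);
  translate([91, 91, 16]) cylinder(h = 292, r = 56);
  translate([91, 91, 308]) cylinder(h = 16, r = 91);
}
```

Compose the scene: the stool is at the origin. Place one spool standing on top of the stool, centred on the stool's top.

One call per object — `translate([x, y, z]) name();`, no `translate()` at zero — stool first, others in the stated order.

stool();
translate([36, 60, 394]) spool();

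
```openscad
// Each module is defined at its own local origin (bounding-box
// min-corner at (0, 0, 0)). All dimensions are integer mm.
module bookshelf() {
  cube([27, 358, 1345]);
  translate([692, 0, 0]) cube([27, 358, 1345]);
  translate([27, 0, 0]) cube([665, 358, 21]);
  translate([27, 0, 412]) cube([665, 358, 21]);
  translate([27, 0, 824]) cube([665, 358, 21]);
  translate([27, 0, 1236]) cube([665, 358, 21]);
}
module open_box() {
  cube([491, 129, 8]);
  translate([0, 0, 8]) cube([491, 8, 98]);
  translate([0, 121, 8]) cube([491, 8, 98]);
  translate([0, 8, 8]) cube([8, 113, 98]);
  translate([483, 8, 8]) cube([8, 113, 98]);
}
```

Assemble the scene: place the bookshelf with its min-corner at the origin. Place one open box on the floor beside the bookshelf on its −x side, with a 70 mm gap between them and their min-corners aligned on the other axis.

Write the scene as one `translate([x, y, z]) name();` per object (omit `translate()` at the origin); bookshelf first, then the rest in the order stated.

bookshelf();
translate([-561, 0, 0]) open_box();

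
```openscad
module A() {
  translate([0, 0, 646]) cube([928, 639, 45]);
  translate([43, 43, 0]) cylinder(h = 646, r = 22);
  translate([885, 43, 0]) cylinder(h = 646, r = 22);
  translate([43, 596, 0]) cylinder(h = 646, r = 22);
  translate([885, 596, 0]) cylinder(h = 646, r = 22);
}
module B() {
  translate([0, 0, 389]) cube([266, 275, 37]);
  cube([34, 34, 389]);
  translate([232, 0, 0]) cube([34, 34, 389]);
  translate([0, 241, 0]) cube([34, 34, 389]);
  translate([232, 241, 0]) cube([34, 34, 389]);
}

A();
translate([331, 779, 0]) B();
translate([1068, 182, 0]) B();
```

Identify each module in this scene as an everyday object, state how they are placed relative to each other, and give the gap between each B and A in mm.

Each stool's nearest face is 140 mm from the table's bounding box.

A is a table. B is a stool. Two stools sit around the table at the +y, +x sides. The gap between each stool and the table is 140 mm.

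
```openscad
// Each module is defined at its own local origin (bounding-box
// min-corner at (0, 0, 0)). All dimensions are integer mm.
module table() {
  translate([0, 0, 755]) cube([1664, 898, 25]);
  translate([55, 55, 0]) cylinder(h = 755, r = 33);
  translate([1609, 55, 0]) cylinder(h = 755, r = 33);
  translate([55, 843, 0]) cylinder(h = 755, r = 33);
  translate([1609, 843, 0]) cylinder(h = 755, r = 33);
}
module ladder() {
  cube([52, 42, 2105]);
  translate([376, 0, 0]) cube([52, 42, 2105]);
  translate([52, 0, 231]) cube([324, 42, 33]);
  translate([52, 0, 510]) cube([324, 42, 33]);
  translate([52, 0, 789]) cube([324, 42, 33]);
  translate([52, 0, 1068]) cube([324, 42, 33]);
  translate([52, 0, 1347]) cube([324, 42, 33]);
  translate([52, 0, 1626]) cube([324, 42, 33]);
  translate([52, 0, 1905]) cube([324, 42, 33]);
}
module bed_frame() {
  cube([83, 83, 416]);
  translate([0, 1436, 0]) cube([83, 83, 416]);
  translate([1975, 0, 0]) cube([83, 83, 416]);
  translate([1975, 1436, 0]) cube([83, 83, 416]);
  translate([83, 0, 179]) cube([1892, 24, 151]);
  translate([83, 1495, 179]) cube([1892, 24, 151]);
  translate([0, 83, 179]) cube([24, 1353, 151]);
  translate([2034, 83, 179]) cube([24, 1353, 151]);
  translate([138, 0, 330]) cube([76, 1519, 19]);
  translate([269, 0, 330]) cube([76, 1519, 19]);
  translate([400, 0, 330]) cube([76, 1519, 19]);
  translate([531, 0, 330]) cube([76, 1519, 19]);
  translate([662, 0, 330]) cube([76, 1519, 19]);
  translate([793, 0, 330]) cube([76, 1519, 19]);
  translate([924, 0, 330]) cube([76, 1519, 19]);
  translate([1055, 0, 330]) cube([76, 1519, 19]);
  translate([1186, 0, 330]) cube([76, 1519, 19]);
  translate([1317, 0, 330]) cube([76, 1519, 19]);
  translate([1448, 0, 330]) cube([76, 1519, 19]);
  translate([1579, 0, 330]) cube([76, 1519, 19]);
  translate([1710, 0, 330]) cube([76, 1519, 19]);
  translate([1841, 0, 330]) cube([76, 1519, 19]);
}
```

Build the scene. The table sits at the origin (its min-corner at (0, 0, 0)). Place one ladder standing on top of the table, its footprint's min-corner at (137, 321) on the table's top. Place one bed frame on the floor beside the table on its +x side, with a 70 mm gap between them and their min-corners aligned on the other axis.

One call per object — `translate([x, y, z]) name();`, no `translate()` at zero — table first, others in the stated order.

table();
translate([137, 321, 780]) ladder();
translate([1734, 0, 0]) bed_frame();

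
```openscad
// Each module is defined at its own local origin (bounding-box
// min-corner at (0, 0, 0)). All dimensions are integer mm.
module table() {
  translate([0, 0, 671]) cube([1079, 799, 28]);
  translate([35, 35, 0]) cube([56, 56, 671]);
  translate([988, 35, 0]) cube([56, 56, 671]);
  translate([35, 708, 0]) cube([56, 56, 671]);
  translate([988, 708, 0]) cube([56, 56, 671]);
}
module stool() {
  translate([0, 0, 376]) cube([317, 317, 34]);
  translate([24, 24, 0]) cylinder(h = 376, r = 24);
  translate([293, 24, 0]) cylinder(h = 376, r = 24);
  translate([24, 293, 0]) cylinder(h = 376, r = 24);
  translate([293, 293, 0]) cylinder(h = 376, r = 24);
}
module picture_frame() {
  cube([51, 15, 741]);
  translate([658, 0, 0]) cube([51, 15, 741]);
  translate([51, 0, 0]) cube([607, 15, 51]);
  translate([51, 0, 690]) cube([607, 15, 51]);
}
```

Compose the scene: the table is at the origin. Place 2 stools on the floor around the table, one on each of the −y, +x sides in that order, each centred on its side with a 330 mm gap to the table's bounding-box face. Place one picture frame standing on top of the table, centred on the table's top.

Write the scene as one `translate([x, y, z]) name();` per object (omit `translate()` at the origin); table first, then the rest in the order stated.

table();
translate([381, -647, 0]) stool();
translate([1409, 241, 0]) stool();
translate([185, 392, 699]) picture_frame();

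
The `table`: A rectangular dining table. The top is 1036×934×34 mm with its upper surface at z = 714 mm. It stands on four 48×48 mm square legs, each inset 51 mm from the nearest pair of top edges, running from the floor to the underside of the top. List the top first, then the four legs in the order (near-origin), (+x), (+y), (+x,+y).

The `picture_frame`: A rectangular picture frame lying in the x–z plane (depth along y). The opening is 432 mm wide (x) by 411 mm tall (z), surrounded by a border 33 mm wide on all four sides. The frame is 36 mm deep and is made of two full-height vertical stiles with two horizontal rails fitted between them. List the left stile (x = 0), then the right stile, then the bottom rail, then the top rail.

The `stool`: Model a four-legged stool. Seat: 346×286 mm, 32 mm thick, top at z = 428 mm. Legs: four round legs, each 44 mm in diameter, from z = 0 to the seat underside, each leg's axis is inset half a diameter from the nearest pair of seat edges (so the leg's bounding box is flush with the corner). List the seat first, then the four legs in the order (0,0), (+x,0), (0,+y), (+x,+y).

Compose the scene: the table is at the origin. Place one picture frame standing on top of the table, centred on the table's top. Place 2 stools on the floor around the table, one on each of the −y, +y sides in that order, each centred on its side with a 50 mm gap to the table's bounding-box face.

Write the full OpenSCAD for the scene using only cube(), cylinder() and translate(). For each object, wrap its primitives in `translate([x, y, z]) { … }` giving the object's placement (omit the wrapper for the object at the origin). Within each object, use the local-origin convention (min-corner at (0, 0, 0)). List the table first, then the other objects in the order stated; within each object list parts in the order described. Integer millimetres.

translate([0, 0, 680]) cube([1036, 934, 34]);
translate([51, 51, 0]) cube([48, 48, 680]);
translate([937, 51, 0]) cube([48, 48, 680]);
translate([51, 835, 0]) cube([48, 48, 680]);
translate([937, 835, 0]) cube([48, 48, 680]);
translate([269, 449, 714]) {
  cube([33, 36, 477]);
  translate([465, 0, 0]) cube([33, 36, 477]);
  translate([33, 0, 0]) cube([432, 36, 33]);
  translate([33, 0, 444]) cube([432, 36, 33]);
}
translate([345, -336, 0]) {
  translate([0, 0, 396]) cube([346, 286, 32]);
  translate([22, 22, 0]) cylinder(h = 396, r = 22);
  translate([324, 22, 0]) cylinder(h = 396, r = 22);
  translate([22, 264, 0]) cylinder(h = 396, r = 22);
  translate([324, 264, 0]) cylinder(h = 396, r = 22);
}
translate([345, 984, 0]) {
  translate([0, 0, 396]) cube([346, 286, 32]);
  translate([22, 22, 0]) cylinder(h = 396, r = 22);
  translate([324, 22, 0]) cylinder(h = 396, r = 22);
  translate([22, 264, 0]) cylinder(h = 396, r = 22);
  translate([324, 264, 0]) cylinder(h = 396, r = 22);
}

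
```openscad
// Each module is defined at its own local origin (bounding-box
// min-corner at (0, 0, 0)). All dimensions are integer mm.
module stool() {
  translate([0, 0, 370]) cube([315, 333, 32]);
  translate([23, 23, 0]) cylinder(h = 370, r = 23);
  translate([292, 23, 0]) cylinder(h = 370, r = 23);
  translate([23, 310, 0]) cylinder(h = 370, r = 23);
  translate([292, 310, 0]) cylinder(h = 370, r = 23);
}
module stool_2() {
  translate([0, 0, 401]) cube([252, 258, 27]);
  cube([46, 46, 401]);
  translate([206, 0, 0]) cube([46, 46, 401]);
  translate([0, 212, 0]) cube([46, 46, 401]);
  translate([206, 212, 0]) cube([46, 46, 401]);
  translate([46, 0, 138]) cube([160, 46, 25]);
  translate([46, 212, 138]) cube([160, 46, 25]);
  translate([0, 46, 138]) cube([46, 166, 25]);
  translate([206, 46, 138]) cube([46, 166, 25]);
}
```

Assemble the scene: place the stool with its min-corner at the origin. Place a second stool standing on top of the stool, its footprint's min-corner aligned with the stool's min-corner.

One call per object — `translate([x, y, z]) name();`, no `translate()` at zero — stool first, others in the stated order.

stool();
translate([0, 0, 402]) stool_2();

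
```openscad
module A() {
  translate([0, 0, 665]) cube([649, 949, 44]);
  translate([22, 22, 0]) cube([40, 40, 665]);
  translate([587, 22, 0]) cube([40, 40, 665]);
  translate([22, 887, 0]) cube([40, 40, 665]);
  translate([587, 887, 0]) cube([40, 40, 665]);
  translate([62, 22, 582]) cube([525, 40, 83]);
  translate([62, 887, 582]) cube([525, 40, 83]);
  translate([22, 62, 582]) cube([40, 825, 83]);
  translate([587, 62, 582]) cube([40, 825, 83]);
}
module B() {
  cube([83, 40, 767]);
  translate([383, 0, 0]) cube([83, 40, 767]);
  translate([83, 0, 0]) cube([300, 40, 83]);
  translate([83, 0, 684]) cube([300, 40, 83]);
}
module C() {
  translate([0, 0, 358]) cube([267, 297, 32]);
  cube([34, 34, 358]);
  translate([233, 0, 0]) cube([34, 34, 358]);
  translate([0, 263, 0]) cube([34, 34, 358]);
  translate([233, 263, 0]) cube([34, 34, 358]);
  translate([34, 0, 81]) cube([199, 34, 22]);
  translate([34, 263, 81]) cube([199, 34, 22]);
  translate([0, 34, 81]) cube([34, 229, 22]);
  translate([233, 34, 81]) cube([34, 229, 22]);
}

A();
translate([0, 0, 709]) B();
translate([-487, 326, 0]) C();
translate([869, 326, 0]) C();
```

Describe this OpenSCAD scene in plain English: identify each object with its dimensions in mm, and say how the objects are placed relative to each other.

A is a table: top 649 mm (x) × 949 mm (y), 44 mm thick, upper face at z = 709 mm, on four 40×40 mm square legs, each inset 22 mm from the nearest pair of top edges, running from z = 0 to the bottom of the top. Four apron rails, 40 mm thick and 83 mm tall, run between adjacent legs with their top edges flush with the underside of the top and their outer faces flush with the legs' outer faces.

B is a rectangular picture frame lying in the x–z plane (depth along y). The opening is 300 mm wide (x) by 601 mm tall (z), surrounded by a border 83 mm wide on all four sides. The frame is 40 mm deep and is made of two full-height vertical stiles with two horizontal rails fitted between them.

C is a four-legged stool. The seat is a 267×297×32 mm slab whose top surface is at z = 390 mm; four square legs, each 34×34 mm in cross-section, run from the floor (z = 0) to the underside of the seat, each flush with a corner of the seat. Four stretchers, 34 mm wide and 22 mm tall, connect adjacent legs with their undersides at z = 81 mm, each running between the inner faces of the legs it joins and aligned with the legs' outer faces on the other axis.

The picture frame is on top of the table. Two stools sit around the table at the −x, +x sides.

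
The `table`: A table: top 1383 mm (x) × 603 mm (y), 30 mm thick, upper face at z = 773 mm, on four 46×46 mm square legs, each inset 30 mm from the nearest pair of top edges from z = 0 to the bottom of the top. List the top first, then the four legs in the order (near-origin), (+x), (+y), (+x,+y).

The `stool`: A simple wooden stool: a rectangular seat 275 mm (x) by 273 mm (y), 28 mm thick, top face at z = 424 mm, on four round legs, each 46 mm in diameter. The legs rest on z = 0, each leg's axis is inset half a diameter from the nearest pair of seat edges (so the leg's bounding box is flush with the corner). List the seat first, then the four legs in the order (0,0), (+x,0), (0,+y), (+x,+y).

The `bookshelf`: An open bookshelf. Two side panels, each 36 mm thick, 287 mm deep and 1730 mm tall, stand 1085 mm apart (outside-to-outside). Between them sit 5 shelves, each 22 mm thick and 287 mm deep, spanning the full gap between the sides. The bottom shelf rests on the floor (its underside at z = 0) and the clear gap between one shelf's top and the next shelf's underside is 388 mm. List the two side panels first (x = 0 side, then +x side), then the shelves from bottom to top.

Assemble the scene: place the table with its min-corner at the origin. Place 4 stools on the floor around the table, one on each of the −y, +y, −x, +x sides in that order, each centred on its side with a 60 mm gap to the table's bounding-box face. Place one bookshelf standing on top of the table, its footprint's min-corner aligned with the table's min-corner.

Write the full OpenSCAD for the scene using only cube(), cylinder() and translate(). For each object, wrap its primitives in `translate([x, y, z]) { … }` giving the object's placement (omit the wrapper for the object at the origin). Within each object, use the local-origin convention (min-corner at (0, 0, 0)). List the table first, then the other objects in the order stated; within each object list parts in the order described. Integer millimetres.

translate([0, 0, 743]) cube([1383, 603, 30]);
translate([30, 30, 0]) cube([46, 46, 743]);
translate([1307, 30, 0]) cube([46, 46, 743]);
translate([30, 527, 0]) cube([46, 46, 743]);
translate([1307, 527, 0]) cube([46, 46, 743]);
translate([554, -333, 0]) {
  translate([0, 0, 396]) cube([275, 273, 28]);
  translate([23, 23, 0]) cylinder(h = 396, r = 23);
  translate([252, 23, 0]) cylinder(h = 396, r = 23);
  translate([23, 250, 0]) cylinder(h = 396, r = 23);
  translate([252, 250, 0]) cylinder(h = 396, r = 23);
}
translate([554, 663, 0]) {
  translate([0, 0, 396]) cube([275, 273, 28]);
  translate([23, 23, 0]) cylinder(h = 396, r = 23);
  translate([252, 23, 0]) cylinder(h = 396, r = 23);
  translate([23, 250, 0]) cylinder(h = 396, r = 23);
  translate([252, 250, 0]) cylinder(h = 396, r = 23);
}
translate([-335, 165, 0]) {
  translate([0, 0, 396]) cube([275, 273, 28]);
  translate([23, 23, 0]) cylinder(h = 396, r = 23);
  translate([252, 23, 0]) cylinder(h = 396, r = 23);
  translate([23, 250, 0]) cylinder(h = 396, r = 23);
  translate([252, 250, 0]) cylinder(h = 396, r = 23);
}
translate([1443, 165, 0]) {
  translate([0, 0, 396]) cube([275, 273, 28]);
  translate([23, 23, 0]) cylinder(h = 396, r = 23);
  translate([252, 23, 0]) cylinder(h = 396, r = 23);
  translate([23, 250, 0]) cylinder(h = 396, r = 23);
  translate([252, 250, 0]) cylinder(h = 396, r = 23);
}
translate([0, 0, 773]) {
  cube([36, 287, 1730]);
  translate([1049, 0, 0]) cube([36, 287, 1730]);
  translate([36, 0, 0]) cube([1013, 287, 22]);
  translate([36, 0, 410]) cube([1013, 287, 22]);
  translate([36, 0, 820]) cube([1013, 287, 22]);
  translate([36, 0, 1230]) cube([1013, 287, 22]);
  translate([36, 0, 1640]) cube([1013, 287, 22]);
}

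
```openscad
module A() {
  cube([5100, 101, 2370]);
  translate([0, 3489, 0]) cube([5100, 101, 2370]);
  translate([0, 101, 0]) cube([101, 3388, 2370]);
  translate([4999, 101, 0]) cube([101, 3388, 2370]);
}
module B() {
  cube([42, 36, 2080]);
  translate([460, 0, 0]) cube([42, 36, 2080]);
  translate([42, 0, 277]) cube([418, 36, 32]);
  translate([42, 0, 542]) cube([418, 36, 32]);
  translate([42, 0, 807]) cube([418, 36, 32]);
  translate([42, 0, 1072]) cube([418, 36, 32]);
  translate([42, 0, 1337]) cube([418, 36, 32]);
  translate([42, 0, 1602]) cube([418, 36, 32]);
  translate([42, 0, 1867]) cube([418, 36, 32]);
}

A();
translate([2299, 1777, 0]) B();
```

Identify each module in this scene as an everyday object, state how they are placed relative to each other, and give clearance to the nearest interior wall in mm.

A is a house frame. B is a ladder. The ladder sits inside the house frame, centred. The clearance to the nearest interior wall is 1676 mm.

Clearances: x = 2198, y = 1676; minimum 1676 mm.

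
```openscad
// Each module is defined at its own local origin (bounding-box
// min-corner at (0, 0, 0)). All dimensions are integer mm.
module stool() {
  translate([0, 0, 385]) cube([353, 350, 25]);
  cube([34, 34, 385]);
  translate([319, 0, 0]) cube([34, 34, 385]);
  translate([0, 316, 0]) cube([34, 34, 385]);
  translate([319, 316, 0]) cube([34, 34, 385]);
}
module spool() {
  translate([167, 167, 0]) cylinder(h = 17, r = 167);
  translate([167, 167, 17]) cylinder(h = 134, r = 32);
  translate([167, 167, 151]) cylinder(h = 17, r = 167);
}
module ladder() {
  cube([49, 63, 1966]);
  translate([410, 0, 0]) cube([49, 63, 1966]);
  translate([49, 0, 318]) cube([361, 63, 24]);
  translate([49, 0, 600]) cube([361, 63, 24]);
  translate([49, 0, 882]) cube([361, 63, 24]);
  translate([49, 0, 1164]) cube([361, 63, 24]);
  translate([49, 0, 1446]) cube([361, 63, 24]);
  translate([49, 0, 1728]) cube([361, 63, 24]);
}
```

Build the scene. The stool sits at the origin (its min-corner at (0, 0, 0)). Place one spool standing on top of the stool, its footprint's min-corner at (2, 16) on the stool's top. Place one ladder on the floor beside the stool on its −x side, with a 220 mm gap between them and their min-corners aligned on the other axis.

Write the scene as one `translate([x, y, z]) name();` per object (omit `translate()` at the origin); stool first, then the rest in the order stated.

stool();
translate([2, 16, 410]) spool();
translate([-679, 0, 0]) ladder();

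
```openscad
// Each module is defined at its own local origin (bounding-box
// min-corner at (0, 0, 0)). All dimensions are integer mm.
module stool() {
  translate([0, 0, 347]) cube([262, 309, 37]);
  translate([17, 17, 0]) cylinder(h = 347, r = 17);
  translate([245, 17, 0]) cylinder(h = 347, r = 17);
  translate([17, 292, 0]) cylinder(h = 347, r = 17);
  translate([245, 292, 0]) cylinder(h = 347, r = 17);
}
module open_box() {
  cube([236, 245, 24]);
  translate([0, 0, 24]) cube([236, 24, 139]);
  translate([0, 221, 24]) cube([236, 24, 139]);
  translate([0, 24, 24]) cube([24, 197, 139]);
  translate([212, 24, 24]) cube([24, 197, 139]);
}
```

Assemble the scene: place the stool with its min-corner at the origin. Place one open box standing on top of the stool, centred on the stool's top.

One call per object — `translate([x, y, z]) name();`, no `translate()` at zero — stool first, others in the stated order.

stool();
translate([13, 32, 384]) open_box();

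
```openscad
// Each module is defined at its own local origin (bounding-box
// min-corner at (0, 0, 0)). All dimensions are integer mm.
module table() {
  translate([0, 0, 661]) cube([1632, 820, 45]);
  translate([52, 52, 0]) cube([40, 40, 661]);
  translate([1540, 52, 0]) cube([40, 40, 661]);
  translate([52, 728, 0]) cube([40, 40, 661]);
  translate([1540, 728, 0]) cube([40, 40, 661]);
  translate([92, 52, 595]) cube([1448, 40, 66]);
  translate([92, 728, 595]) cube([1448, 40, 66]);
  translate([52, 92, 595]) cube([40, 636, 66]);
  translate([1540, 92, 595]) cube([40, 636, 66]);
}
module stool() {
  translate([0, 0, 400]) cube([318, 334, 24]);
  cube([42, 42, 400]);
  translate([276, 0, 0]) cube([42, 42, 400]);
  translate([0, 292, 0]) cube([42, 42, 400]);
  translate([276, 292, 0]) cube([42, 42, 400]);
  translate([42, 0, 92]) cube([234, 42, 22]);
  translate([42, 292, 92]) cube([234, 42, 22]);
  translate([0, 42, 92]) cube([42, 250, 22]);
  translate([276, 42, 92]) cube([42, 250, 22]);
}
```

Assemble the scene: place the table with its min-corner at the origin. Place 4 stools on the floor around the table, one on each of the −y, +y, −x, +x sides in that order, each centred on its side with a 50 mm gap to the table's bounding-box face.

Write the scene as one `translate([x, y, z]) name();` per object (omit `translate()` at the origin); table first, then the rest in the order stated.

table();
translate([657, -384, 0]) stool();
translate([657, 870, 0]) stool();
translate([-368, 243, 0]) stool();
translate([1682, 243, 0]) stool();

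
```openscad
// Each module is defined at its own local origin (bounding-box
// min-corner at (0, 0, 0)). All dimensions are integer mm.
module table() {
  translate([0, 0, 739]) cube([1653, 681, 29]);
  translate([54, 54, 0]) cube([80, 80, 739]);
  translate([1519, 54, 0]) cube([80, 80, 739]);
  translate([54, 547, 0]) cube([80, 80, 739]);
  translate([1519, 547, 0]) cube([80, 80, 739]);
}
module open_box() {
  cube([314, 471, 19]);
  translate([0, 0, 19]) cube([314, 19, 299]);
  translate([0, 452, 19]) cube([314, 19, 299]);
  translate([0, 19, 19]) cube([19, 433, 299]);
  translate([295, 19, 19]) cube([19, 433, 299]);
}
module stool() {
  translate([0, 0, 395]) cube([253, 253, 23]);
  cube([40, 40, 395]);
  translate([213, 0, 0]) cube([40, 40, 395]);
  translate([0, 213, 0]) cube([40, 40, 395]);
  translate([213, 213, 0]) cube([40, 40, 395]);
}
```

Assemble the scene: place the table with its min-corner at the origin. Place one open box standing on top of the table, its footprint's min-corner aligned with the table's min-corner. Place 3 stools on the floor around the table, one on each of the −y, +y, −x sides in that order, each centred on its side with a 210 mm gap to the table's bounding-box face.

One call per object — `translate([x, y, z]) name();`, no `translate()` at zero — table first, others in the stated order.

table();
translate([0, 0, 768]) open_box();
translate([700, -463, 0]) stool();
translate([700, 891, 0]) stool();
translate([-463, 214, 0]) stool();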